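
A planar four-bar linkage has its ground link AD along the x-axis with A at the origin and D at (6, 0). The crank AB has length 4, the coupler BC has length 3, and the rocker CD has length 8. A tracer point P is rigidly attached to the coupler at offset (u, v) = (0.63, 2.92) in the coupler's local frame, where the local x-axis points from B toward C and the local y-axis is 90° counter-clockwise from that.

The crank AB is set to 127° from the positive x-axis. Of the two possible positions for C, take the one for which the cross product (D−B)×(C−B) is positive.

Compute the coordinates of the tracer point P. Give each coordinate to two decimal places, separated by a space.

-3.83 5.82

A=(0,0), D=(6.00,0)
B = A + 4.00·(cos127°, sin127°) = (-2.4073, 3.1945)
|BD| = 8.9937
circle(B,3.00) ∩ circle(D,8.00): a=1.4392, h=2.6323
  candidates: C₊=(-0.1270,5.1440) cross=23.674; C₋=(-1.9969,0.2227) cross=-23.674
  mode + wants cross > 0 → take C=(-0.1270,5.1440) (cross=23.674)
ex = (C−B)/|BC| = (0.7601,0.6498); ey = (-0.6498,0.7601)
P = B + 0.63·ex + 2.92·ey = (-3.8258,5.8234)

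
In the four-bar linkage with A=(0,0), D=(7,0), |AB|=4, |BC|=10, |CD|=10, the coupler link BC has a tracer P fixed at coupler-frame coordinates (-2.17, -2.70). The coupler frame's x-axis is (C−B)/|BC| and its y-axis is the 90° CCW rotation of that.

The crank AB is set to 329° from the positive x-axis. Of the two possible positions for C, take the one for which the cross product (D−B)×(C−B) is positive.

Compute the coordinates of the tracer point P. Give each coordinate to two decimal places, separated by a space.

A=(0,0), D=(7.00,0)
B = A + 4.00·(cos329°, sin329°) = (3.4287, -2.0602)
|BD| = 4.1229
circle(B,10.00) ∩ circle(D,10.00): a=2.0615, h=9.7852
  candidates: C₊=(0.3249,7.4460) cross=40.344; C₋=(10.1038,-9.5061) cross=-40.344
  mode + wants cross > 0 → take C=(0.3249,7.4460) (cross=40.344)
ex = (C−B)/|BC| = (-0.3104,0.9506); ey = (-0.9506,-0.3104)
P = B + -2.17·ex + -2.70·ey = (6.6688,-3.2850)

6.67 -3.28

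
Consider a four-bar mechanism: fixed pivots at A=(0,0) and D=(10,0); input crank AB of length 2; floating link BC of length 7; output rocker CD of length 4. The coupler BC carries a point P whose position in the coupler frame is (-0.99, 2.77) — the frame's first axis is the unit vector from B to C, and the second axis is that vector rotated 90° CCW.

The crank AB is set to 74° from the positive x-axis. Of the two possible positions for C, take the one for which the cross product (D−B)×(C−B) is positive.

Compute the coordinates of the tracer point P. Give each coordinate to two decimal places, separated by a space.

A=(0,0), D=(10.00,0)
B = A + 2.00·(cos74°, sin74°) = (0.5513, 1.9225)
|BD| = 9.6423
circle(B,7.00) ∩ circle(D,4.00): a=6.5324, h=2.5156
  candidates: C₊=(7.4540,3.0851) cross=24.256; C₋=(6.4509,-1.8450) cross=-24.256
  mode + wants cross > 0 → take C=(7.4540,3.0851) (cross=24.256)
ex = (C−B)/|BC| = (0.9861,0.1661); ey = (-0.1661,0.9861)
P = B + -0.99·ex + 2.77·ey = (-0.8850,4.4896)

-0.89 4.49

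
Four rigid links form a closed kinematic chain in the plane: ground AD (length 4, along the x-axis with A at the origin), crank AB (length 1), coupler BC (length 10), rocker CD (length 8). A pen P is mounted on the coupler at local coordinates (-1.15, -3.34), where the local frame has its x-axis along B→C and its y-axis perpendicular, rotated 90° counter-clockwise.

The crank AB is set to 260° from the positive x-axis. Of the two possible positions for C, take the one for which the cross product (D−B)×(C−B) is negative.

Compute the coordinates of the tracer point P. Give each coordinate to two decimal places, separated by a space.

A=(0,0), D=(4.00,0)
B = A + 1.00·(cos260°, sin260°) = (-0.1736, -0.9848)
|BD| = 4.2883
circle(B,10.00) ∩ circle(D,8.00): a=6.3416, h=7.7320
  candidates: C₊=(4.2228,7.9969) cross=33.157; C₋=(7.7742,-7.0538) cross=-33.157
  mode - wants cross < 0 → take C=(7.7742,-7.0538) (cross=-33.157)
ex = (C−B)/|BC| = (0.7948,-0.6069); ey = (0.6069,0.7948)
P = B + -1.15·ex + -3.34·ey = (-3.1147,-2.9414)

-3.11 -2.94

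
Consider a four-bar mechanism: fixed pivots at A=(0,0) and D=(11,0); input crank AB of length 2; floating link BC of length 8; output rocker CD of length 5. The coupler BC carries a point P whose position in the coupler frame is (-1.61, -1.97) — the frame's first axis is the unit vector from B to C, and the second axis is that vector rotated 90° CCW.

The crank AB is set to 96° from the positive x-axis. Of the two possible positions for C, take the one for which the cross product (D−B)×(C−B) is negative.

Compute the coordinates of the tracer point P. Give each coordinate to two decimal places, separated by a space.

-2.62 1.18

A=(0,0), D=(11.00,0)
B = A + 2.00·(cos96°, sin96°) = (-0.2091, 1.9890)
|BD| = 11.3842
circle(B,8.00) ∩ circle(D,5.00): a=7.4050, h=3.0276
  candidates: C₊=(7.6110,3.6762) cross=34.466; C₋=(6.5531,-2.2858) cross=-34.466
  mode - wants cross < 0 → take C=(6.5531,-2.2858) (cross=-34.466)
ex = (C−B)/|BC| = (0.8453,-0.5343); ey = (0.5343,0.8453)
P = B + -1.61·ex + -1.97·ey = (-2.6226,1.1842)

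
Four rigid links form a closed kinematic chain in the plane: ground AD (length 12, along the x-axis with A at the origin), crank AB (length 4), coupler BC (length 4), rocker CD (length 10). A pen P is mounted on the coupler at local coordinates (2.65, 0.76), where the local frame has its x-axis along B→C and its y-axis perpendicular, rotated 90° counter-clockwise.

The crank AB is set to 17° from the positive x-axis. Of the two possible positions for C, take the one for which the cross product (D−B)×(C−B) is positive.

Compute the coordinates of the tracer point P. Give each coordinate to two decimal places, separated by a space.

A=(0,0), D=(12.00,0)
B = A + 4.00·(cos17°, sin17°) = (3.8252, 1.1695)
|BD| = 8.2580
circle(B,4.00) ∩ circle(D,10.00): a=-0.9570, h=3.8838
  candidates: C₊=(3.4279,5.1497) cross=32.073; C₋=(2.3279,-2.5397) cross=-32.073
  mode + wants cross > 0 → take C=(3.4279,5.1497) (cross=32.073)
ex = (C−B)/|BC| = (-0.0993,0.9951); ey = (-0.9951,-0.0993)
P = B + 2.65·ex + 0.76·ey = (2.8058,3.7309)

2.81 3.73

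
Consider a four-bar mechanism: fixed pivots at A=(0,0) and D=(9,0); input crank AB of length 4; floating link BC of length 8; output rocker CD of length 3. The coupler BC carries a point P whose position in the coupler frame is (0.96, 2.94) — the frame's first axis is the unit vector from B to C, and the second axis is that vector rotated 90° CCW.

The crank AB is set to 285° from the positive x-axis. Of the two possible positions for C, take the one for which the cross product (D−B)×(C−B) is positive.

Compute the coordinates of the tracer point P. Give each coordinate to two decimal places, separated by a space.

A=(0,0), D=(9.00,0)
B = A + 4.00·(cos285°, sin285°) = (1.0353, -3.8637)
|BD| = 8.8524
circle(B,8.00) ∩ circle(D,3.00): a=7.5327, h=2.6941
  candidates: C₊=(6.6368,1.8480) cross=23.850; C₋=(8.9885,-3.0000) cross=-23.850
  mode + wants cross > 0 → take C=(6.6368,1.8480) (cross=23.850)
ex = (C−B)/|BC| = (0.7002,0.7140); ey = (-0.7140,0.7002)
P = B + 0.96·ex + 2.94·ey = (-0.3916,-1.1198)

-0.39 -1.12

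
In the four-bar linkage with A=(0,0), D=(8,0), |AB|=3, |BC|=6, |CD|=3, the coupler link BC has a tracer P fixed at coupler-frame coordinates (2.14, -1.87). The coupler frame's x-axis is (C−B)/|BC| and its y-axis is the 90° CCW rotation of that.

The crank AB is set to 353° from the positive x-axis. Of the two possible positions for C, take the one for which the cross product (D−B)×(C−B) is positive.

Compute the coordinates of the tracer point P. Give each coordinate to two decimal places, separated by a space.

5.80 -0.71

A=(0,0), D=(8.00,0)
B = A + 3.00·(cos353°, sin353°) = (2.9776, -0.3656)
|BD| = 5.0357
circle(B,6.00) ∩ circle(D,3.00): a=5.1987, h=2.9956
  candidates: C₊=(7.9451,2.9995) cross=15.085; C₋=(8.3801,-2.9758) cross=-15.085
  mode + wants cross > 0 → take C=(7.9451,2.9995) (cross=15.085)
ex = (C−B)/|BC| = (0.8279,0.5609); ey = (-0.5609,0.8279)
P = B + 2.14·ex + -1.87·ey = (5.7982,-0.7136)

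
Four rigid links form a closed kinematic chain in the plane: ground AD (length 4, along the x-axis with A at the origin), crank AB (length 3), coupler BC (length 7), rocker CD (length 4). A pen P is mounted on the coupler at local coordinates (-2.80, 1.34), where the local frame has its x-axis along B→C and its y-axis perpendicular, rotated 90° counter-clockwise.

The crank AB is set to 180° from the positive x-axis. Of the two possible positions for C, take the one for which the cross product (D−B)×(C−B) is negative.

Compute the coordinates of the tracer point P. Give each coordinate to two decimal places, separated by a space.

A=(0,0), D=(4.00,0)
B = A + 3.00·(cos180°, sin180°) = (-3.0000, 0.0000)
|BD| = 7.0000
circle(B,7.00) ∩ circle(D,4.00): a=5.8571, h=3.8333
  candidates: C₊=(2.8571,3.8333) cross=26.833; C₋=(2.8571,-3.8333) cross=-26.833
  mode - wants cross < 0 → take C=(2.8571,-3.8333) (cross=-26.833)
ex = (C−B)/|BC| = (0.8367,-0.5476); ey = (0.5476,0.8367)
P = B + -2.80·ex + 1.34·ey = (-4.6091,2.6545)

-4.61 2.65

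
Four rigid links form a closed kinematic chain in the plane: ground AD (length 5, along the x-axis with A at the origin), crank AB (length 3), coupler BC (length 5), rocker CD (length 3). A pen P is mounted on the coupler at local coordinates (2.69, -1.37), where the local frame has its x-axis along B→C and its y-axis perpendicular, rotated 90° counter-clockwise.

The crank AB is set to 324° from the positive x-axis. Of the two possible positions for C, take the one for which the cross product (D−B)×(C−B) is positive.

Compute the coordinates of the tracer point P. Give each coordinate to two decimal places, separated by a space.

4.68 0.25

A=(0,0), D=(5.00,0)
B = A + 3.00·(cos324°, sin324°) = (2.4271, -1.7634)
|BD| = 3.1192
circle(B,5.00) ∩ circle(D,3.00): a=4.1244, h=2.8266
  candidates: C₊=(4.2312,2.8998) cross=8.817; C₋=(7.4271,-1.7634) cross=-8.817
  mode + wants cross > 0 → take C=(4.2312,2.8998) (cross=8.817)
ex = (C−B)/|BC| = (0.3608,0.9326); ey = (-0.9326,0.3608)
P = B + 2.69·ex + -1.37·ey = (4.6754,0.2511)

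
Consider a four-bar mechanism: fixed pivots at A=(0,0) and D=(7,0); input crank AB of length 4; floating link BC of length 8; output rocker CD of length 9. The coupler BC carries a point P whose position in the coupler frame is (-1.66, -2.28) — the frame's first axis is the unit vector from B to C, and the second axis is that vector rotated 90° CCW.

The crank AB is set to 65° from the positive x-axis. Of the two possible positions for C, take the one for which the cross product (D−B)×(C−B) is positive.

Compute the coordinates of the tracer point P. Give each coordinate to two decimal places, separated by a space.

1.98 0.82

A=(0,0), D=(7.00,0)
B = A + 4.00·(cos65°, sin65°) = (1.6905, 3.6252)
|BD| = 6.4291
circle(B,8.00) ∩ circle(D,9.00): a=1.8924, h=7.7729
  candidates: C₊=(7.6364,8.9775) cross=49.973; C₋=(-1.1296,-3.8612) cross=-49.973
  mode + wants cross > 0 → take C=(7.6364,8.9775) (cross=49.973)
ex = (C−B)/|BC| = (0.7432,0.6690); ey = (-0.6690,0.7432)
P = B + -1.66·ex + -2.28·ey = (1.9821,0.8201)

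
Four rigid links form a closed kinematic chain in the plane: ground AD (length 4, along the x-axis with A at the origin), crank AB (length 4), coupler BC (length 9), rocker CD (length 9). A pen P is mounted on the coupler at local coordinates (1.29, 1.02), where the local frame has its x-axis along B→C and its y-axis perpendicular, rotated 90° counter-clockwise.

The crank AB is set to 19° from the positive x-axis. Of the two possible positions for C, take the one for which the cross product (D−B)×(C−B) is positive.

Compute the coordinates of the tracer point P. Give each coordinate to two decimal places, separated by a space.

4.97 2.44

A=(0,0), D=(4.00,0)
B = A + 4.00·(cos19°, sin19°) = (3.7821, 1.3023)
|BD| = 1.3204
circle(B,9.00) ∩ circle(D,9.00): a=0.6602, h=8.9758
  candidates: C₊=(12.7437,2.1326) cross=11.851; C₋=(-4.9616,-0.8303) cross=-11.851
  mode + wants cross > 0 → take C=(12.7437,2.1326) (cross=11.851)
ex = (C−B)/|BC| = (0.9957,0.0923); ey = (-0.0923,0.9957)
P = B + 1.29·ex + 1.02·ey = (4.9725,2.4369)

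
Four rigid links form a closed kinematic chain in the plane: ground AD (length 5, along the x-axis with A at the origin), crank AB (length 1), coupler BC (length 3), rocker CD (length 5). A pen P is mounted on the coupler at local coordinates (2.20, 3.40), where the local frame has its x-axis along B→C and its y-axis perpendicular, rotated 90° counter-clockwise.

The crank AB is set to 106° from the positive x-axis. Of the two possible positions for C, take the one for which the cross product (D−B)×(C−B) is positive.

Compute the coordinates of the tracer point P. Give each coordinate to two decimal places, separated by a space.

A=(0,0), D=(5.00,0)
B = A + 1.00·(cos106°, sin106°) = (-0.2756, 0.9613)
|BD| = 5.3625
circle(B,3.00) ∩ circle(D,5.00): a=1.1894, h=2.7541
  candidates: C₊=(1.3882,3.4576) cross=14.769; C₋=(0.4008,-1.9615) cross=-14.769
  mode + wants cross > 0 → take C=(1.3882,3.4576) (cross=14.769)
ex = (C−B)/|BC| = (0.5546,0.8321); ey = (-0.8321,0.5546)
P = B + 2.20·ex + 3.40·ey = (-1.8847,4.6776)

-1.88 4.68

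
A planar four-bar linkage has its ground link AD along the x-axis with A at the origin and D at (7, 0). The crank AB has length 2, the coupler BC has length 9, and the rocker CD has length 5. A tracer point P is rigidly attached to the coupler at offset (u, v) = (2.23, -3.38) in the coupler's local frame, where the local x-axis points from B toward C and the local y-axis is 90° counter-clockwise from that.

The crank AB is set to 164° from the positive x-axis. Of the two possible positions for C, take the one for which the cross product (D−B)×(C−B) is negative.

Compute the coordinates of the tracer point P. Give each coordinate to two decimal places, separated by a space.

-2.10 -3.49

A=(0,0), D=(7.00,0)
B = A + 2.00·(cos164°, sin164°) = (-1.9225, 0.5513)
|BD| = 8.9395
circle(B,9.00) ∩ circle(D,5.00): a=7.6019, h=4.8178
  candidates: C₊=(5.9620,4.8911) cross=43.069; C₋=(5.3678,-4.7261) cross=-43.069
  mode - wants cross < 0 → take C=(5.3678,-4.7261) (cross=-43.069)
ex = (C−B)/|BC| = (0.8100,-0.5864); ey = (0.5864,0.8100)
P = B + 2.23·ex + -3.38·ey = (-2.0981,-3.4943)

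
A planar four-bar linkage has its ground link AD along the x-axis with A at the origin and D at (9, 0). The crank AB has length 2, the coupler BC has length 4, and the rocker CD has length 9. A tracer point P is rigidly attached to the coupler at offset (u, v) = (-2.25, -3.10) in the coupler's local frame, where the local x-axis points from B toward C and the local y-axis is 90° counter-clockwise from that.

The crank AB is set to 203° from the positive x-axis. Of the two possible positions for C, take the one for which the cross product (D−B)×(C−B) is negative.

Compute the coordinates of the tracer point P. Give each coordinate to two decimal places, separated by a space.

-5.65 -1.17

A=(0,0), D=(9.00,0)
B = A + 2.00·(cos203°, sin203°) = (-1.8410, -0.7815)
|BD| = 10.8691
circle(B,4.00) ∩ circle(D,9.00): a=2.4445, h=3.1662
  candidates: C₊=(0.3695,2.5523) cross=34.414; C₋=(0.8248,-3.7637) cross=-34.414
  mode - wants cross < 0 → take C=(0.8248,-3.7637) (cross=-34.414)
ex = (C−B)/|BC| = (0.6664,-0.7456); ey = (0.7456,0.6664)
P = B + -2.25·ex + -3.10·ey = (-5.6517,-1.1699)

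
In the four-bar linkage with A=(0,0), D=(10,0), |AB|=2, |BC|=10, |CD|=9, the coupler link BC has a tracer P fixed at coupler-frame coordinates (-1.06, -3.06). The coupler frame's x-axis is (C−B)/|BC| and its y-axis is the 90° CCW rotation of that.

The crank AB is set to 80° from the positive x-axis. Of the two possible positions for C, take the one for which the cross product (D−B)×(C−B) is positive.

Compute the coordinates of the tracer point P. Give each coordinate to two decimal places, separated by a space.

A=(0,0), D=(10.00,0)
B = A + 2.00·(cos80°, sin80°) = (0.3473, 1.9696)
|BD| = 9.8516
circle(B,10.00) ∩ circle(D,9.00): a=5.8901, h=8.0812
  candidates: C₊=(7.7342,8.7101) cross=79.613; C₋=(4.5028,-7.1261) cross=-79.613
  mode + wants cross > 0 → take C=(7.7342,8.7101) (cross=79.613)
ex = (C−B)/|BC| = (0.7387,0.6740); ey = (-0.6740,0.7387)
P = B + -1.06·ex + -3.06·ey = (1.6269,-1.0053)

1.63 -1.01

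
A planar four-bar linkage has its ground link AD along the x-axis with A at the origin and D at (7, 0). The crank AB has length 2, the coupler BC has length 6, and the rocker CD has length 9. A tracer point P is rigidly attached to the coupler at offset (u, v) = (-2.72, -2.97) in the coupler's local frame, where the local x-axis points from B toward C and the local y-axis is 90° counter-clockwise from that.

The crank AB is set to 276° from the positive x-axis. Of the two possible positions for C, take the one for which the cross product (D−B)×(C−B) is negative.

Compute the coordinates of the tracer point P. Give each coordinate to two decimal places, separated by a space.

-3.51 -0.43

A=(0,0), D=(7.00,0)
B = A + 2.00·(cos276°, sin276°) = (0.2091, -1.9890)
|BD| = 7.0762
circle(B,6.00) ∩ circle(D,9.00): a=0.3585, h=5.9893
  candidates: C₊=(-1.1304,3.8595) cross=42.382; C₋=(2.2366,-7.6361) cross=-42.382
  mode - wants cross < 0 → take C=(2.2366,-7.6361) (cross=-42.382)
ex = (C−B)/|BC| = (0.3379,-0.9412); ey = (0.9412,0.3379)
P = B + -2.72·ex + -2.97·ey = (-3.5054,-0.4327)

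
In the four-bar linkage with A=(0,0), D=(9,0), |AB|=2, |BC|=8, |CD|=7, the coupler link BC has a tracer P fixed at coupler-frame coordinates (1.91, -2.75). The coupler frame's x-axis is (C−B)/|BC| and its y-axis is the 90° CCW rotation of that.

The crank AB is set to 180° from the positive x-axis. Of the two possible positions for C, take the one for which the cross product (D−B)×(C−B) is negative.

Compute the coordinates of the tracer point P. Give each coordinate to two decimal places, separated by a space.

A=(0,0), D=(9.00,0)
B = A + 2.00·(cos180°, sin180°) = (-2.0000, 0.0000)
|BD| = 11.0000
circle(B,8.00) ∩ circle(D,7.00): a=6.1818, h=5.0779
  candidates: C₊=(4.1818,5.0779) cross=55.857; C₋=(4.1818,-5.0779) cross=-55.857
  mode - wants cross < 0 → take C=(4.1818,-5.0779) (cross=-55.857)
ex = (C−B)/|BC| = (0.7727,-0.6347); ey = (0.6347,0.7727)
P = B + 1.91·ex + -2.75·ey = (-2.2696,-3.3373)

-2.27 -3.34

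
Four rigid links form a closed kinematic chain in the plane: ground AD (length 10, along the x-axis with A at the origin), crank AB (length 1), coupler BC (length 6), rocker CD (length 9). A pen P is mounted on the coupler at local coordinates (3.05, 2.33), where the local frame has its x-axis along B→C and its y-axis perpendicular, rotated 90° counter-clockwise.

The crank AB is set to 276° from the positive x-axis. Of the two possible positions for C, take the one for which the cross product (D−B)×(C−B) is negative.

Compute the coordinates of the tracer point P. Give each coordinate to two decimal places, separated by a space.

3.71 -2.31

A=(0,0), D=(10.00,0)
B = A + 1.00·(cos276°, sin276°) = (0.1045, -0.9945)
|BD| = 9.9453
circle(B,6.00) ∩ circle(D,9.00): a=2.7103, h=5.3530
  candidates: C₊=(2.2659,4.6026) cross=53.237; C₋=(3.3365,-6.0496) cross=-53.237
  mode - wants cross < 0 → take C=(3.3365,-6.0496) (cross=-53.237)
ex = (C−B)/|BC| = (0.5387,-0.8425); ey = (0.8425,0.5387)
P = B + 3.05·ex + 2.33·ey = (3.7105,-2.3091)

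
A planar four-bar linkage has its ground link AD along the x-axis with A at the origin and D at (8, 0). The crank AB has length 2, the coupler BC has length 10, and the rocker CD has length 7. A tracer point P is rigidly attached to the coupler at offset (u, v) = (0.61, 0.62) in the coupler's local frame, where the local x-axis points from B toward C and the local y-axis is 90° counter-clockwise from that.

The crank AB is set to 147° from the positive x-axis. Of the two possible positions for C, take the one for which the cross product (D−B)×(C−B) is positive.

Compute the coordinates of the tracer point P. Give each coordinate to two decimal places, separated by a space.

A=(0,0), D=(8.00,0)
B = A + 2.00·(cos147°, sin147°) = (-1.6773, 1.0893)
|BD| = 9.7385
circle(B,10.00) ∩ circle(D,7.00): a=7.4877, h=6.6283
  candidates: C₊=(6.5048,6.8384) cross=64.549; C₋=(5.0220,-6.3349) cross=-64.549
  mode + wants cross > 0 → take C=(6.5048,6.8384) (cross=64.549)
ex = (C−B)/|BC| = (0.8182,0.5749); ey = (-0.5749,0.8182)
P = B + 0.61·ex + 0.62·ey = (-1.5347,1.9473)

-1.53 1.95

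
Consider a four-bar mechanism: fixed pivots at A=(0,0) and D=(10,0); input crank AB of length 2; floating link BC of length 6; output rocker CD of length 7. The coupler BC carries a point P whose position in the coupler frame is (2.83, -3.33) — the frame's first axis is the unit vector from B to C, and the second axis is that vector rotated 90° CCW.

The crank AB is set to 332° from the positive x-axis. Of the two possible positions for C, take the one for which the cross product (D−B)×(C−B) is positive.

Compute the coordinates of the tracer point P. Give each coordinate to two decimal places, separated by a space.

6.03 0.03

A=(0,0), D=(10.00,0)
B = A + 2.00·(cos332°, sin332°) = (1.7659, -0.9389)
|BD| = 8.2875
circle(B,6.00) ∩ circle(D,7.00): a=3.3594, h=4.9714
  candidates: C₊=(4.5404,4.3810) cross=41.200; C₋=(5.6669,-5.4977) cross=-41.200
  mode + wants cross > 0 → take C=(4.5404,4.3810) (cross=41.200)
ex = (C−B)/|BC| = (0.4624,0.8867); ey = (-0.8867,0.4624)
P = B + 2.83·ex + -3.33·ey = (6.0271,0.0304)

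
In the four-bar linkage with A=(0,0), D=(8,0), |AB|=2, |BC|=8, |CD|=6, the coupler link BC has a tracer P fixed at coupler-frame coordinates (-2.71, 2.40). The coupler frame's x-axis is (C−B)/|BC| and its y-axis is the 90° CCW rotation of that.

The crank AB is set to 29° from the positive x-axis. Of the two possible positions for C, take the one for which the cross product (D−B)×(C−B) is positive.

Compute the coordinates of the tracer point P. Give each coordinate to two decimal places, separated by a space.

-1.87 1.13

A=(0,0), D=(8.00,0)
B = A + 2.00·(cos29°, sin29°) = (1.7492, 0.9696)
|BD| = 6.3255
circle(B,8.00) ∩ circle(D,6.00): a=5.3760, h=5.9244
  candidates: C₊=(7.9699,5.9999) cross=37.475; C₋=(6.1536,-5.7088) cross=-37.475
  mode + wants cross > 0 → take C=(7.9699,5.9999) (cross=37.475)
ex = (C−B)/|BC| = (0.7776,0.6288); ey = (-0.6288,0.7776)
P = B + -2.71·ex + 2.40·ey = (-1.8671,1.1318)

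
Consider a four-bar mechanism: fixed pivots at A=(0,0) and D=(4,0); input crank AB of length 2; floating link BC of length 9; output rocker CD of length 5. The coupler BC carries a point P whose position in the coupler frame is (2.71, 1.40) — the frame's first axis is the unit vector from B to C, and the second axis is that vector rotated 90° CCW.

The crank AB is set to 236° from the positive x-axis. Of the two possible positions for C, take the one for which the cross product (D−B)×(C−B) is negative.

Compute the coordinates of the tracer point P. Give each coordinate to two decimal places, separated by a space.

1.81 -0.79

A=(0,0), D=(4.00,0)
B = A + 2.00·(cos236°, sin236°) = (-1.1184, -1.6581)
|BD| = 5.3802
circle(B,9.00) ∩ circle(D,5.00): a=7.8943, h=4.3220
  candidates: C₊=(5.0598,4.8864) cross=23.253; C₋=(7.7237,-3.3368) cross=-23.253
  mode - wants cross < 0 → take C=(7.7237,-3.3368) (cross=-23.253)
ex = (C−B)/|BC| = (0.9824,-0.1865); ey = (0.1865,0.9824)
P = B + 2.71·ex + 1.40·ey = (1.8052,-0.7881)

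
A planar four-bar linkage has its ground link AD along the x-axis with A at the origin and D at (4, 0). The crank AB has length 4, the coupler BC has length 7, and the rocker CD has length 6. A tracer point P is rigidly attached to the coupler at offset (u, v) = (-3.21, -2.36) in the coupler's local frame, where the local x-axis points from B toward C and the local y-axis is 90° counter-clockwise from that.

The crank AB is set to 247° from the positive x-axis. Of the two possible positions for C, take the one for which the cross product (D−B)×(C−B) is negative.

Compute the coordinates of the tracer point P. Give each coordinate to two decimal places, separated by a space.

-5.36 -4.90

A=(0,0), D=(4.00,0)
B = A + 4.00·(cos247°, sin247°) = (-1.5629, -3.6820)
|BD| = 6.6711
circle(B,7.00) ∩ circle(D,6.00): a=4.3099, h=5.5159
  candidates: C₊=(-1.0134,3.2964) cross=36.797; C₋=(5.0754,-5.9028) cross=-36.797
  mode - wants cross < 0 → take C=(5.0754,-5.9028) (cross=-36.797)
ex = (C−B)/|BC| = (0.9483,-0.3173); ey = (0.3173,0.9483)
P = B + -3.21·ex + -2.36·ey = (-5.3558,-4.9017)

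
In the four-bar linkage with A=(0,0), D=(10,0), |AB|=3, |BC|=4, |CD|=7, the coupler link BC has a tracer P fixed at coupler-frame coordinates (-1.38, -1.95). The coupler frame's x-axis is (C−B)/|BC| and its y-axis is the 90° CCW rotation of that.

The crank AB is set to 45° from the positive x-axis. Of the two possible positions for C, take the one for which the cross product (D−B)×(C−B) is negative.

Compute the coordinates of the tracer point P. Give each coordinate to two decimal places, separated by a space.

A=(0,0), D=(10.00,0)
B = A + 3.00·(cos45°, sin45°) = (2.1213, 2.1213)
|BD| = 8.1593
circle(B,4.00) ∩ circle(D,7.00): a=2.0574, h=3.4303
  candidates: C₊=(4.9998,4.8988) cross=27.989; C₋=(3.2161,-1.7259) cross=-27.989
  mode - wants cross < 0 → take C=(3.2161,-1.7259) (cross=-27.989)
ex = (C−B)/|BC| = (0.2737,-0.9618); ey = (0.9618,0.2737)
P = B + -1.38·ex + -1.95·ey = (-0.1319,2.9149)

-0.13 2.91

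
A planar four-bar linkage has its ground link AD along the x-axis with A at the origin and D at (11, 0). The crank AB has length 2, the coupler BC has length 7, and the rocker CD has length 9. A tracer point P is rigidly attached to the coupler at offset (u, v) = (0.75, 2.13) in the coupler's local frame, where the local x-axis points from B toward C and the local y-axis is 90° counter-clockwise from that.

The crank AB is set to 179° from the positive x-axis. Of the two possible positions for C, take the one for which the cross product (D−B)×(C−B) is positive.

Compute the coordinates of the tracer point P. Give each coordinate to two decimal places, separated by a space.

-2.83 2.13

A=(0,0), D=(11.00,0)
B = A + 2.00·(cos179°, sin179°) = (-1.9997, 0.0349)
|BD| = 12.9997
circle(B,7.00) ∩ circle(D,9.00): a=5.2691, h=4.6083
  candidates: C₊=(3.2817,4.6291) cross=59.907; C₋=(3.2570,-4.5876) cross=-59.907
  mode + wants cross > 0 → take C=(3.2817,4.6291) (cross=59.907)
ex = (C−B)/|BC| = (0.7545,0.6563); ey = (-0.6563,0.7545)
P = B + 0.75·ex + 2.13·ey = (-2.8318,2.1342)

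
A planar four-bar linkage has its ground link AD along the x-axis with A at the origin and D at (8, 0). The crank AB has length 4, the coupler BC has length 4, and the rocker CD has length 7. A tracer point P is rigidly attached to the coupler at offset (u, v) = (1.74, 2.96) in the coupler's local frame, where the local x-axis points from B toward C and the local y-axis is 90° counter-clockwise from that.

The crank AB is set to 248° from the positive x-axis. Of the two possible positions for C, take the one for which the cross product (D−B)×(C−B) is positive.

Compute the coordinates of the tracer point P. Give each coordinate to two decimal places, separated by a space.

-2.70 -0.49

A=(0,0), D=(8.00,0)
B = A + 4.00·(cos248°, sin248°) = (-1.4984, -3.7087)
|BD| = 10.1968
circle(B,4.00) ∩ circle(D,7.00): a=3.4802, h=1.9718
  candidates: C₊=(1.0263,-0.6062) cross=20.106; C₋=(2.4606,-4.2796) cross=-20.106
  mode + wants cross > 0 → take C=(1.0263,-0.6062) (cross=20.106)
ex = (C−B)/|BC| = (0.6312,0.7756); ey = (-0.7756,0.6312)
P = B + 1.74·ex + 2.96·ey = (-2.6961,-0.4908)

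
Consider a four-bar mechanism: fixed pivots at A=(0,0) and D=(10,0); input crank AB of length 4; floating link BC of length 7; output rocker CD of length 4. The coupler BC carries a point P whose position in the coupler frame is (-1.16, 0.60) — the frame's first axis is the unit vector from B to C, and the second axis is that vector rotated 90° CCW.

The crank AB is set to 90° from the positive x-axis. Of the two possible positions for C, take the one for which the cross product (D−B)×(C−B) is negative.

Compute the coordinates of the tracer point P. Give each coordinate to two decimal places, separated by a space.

-0.69 5.11

A=(0,0), D=(10.00,0)
B = A + 4.00·(cos90°, sin90°) = (0.0000, 4.0000)
|BD| = 10.7703
circle(B,7.00) ∩ circle(D,4.00): a=6.9172, h=1.0738
  candidates: C₊=(6.8212,2.4280) cross=11.565; C₋=(6.0236,0.4340) cross=-11.565
  mode - wants cross < 0 → take C=(6.0236,0.4340) (cross=-11.565)
ex = (C−B)/|BC| = (0.8605,-0.5094); ey = (0.5094,0.8605)
P = B + -1.16·ex + 0.60·ey = (-0.6925,5.1072)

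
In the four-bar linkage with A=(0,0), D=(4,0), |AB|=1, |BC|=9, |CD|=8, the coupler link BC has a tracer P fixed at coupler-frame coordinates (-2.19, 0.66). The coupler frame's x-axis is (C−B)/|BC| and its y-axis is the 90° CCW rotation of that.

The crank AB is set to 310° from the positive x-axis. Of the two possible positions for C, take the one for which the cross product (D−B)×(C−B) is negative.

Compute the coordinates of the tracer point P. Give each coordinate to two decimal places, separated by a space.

-0.28 1.33

A=(0,0), D=(4.00,0)
B = A + 1.00·(cos310°, sin310°) = (0.6428, -0.7660)
|BD| = 3.4435
circle(B,9.00) ∩ circle(D,8.00): a=4.1902, h=7.9651
  candidates: C₊=(2.9560,7.9316) cross=27.428; C₋=(6.4999,-7.5994) cross=-27.428
  mode - wants cross < 0 → take C=(6.4999,-7.5994) (cross=-27.428)
ex = (C−B)/|BC| = (0.6508,-0.7593); ey = (0.7593,0.6508)
P = B + -2.19·ex + 0.66·ey = (-0.2813,1.3263)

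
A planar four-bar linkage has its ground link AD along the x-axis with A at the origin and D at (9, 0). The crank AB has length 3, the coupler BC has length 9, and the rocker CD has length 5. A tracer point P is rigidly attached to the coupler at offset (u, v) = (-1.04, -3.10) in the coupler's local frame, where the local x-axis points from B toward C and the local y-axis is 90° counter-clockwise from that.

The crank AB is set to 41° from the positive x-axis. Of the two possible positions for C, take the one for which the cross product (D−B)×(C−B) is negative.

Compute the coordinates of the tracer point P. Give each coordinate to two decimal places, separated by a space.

-0.78 0.76

A=(0,0), D=(9.00,0)
B = A + 3.00·(cos41°, sin41°) = (2.2641, 1.9682)
|BD| = 7.0175
circle(B,9.00) ∩ circle(D,5.00): a=7.4988, h=4.9768
  candidates: C₊=(10.8577,4.6421) cross=34.925; C₋=(8.0661,-4.9120) cross=-34.925
  mode - wants cross < 0 → take C=(8.0661,-4.9120) (cross=-34.925)
ex = (C−B)/|BC| = (0.6447,-0.7645); ey = (0.7645,0.6447)
P = B + -1.04·ex + -3.10·ey = (-0.7762,0.7648)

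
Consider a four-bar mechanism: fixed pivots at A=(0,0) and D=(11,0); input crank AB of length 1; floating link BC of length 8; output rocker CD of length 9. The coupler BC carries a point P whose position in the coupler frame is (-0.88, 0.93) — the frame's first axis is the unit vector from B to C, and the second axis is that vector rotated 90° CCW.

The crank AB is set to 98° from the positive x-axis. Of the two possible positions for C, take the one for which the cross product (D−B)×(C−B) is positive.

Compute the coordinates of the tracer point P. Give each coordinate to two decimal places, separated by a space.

-1.42 0.96

A=(0,0), D=(11.00,0)
B = A + 1.00·(cos98°, sin98°) = (-0.1392, 0.9903)
|BD| = 11.1831
circle(B,8.00) ∩ circle(D,9.00): a=4.8315, h=6.3763
  candidates: C₊=(5.2379,6.9137) cross=71.307; C₋=(4.1087,-5.7888) cross=-71.307
  mode + wants cross > 0 → take C=(5.2379,6.9137) (cross=71.307)
ex = (C−B)/|BC| = (0.6721,0.7404); ey = (-0.7404,0.6721)
P = B + -0.88·ex + 0.93·ey = (-1.4193,0.9638)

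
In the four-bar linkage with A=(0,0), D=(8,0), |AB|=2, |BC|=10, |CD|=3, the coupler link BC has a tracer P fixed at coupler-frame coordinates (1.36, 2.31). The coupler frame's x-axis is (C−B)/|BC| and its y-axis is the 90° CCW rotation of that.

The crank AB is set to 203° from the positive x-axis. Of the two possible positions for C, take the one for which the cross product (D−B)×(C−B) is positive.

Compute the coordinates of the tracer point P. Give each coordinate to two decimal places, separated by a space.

A=(0,0), D=(8.00,0)
B = A + 2.00·(cos203°, sin203°) = (-1.8410, -0.7815)
|BD| = 9.8720
circle(B,10.00) ∩ circle(D,3.00): a=9.5450, h=2.9821
  candidates: C₊=(7.4380,2.9469) cross=29.440; C₋=(7.9101,-2.9987) cross=-29.440
  mode + wants cross > 0 → take C=(7.4380,2.9469) (cross=29.440)
ex = (C−B)/|BC| = (0.9279,0.3728); ey = (-0.3728,0.9279)
P = B + 1.36·ex + 2.31·ey = (-1.4403,1.8690)

-1.44 1.87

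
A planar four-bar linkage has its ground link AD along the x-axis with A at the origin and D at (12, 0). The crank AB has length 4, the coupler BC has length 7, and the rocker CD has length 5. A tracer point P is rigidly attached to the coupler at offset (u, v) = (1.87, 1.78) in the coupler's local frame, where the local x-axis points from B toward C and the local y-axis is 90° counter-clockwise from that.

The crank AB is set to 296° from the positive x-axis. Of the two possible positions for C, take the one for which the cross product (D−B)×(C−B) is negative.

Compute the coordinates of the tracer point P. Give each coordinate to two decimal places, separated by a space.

A=(0,0), D=(12.00,0)
B = A + 4.00·(cos296°, sin296°) = (1.7535, -3.5952)
|BD| = 10.8589
circle(B,7.00) ∩ circle(D,5.00): a=6.5345, h=2.5099
  candidates: C₊=(7.0885,0.9367) cross=27.255; C₋=(8.7505,-3.8001) cross=-27.255
  mode - wants cross < 0 → take C=(8.7505,-3.8001) (cross=-27.255)
ex = (C−B)/|BC| = (0.9996,-0.0293); ey = (0.0293,0.9996)
P = B + 1.87·ex + 1.78·ey = (3.6748,-1.8707)

3.67 -1.87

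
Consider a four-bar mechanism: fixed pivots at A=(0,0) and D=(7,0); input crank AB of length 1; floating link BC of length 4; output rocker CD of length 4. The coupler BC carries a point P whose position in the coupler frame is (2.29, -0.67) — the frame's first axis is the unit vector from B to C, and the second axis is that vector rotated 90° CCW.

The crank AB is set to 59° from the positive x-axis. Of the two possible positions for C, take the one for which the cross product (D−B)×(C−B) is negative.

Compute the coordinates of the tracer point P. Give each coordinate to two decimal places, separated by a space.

1.74 -1.19

A=(0,0), D=(7.00,0)
B = A + 1.00·(cos59°, sin59°) = (0.5150, 0.8572)
|BD| = 6.5414
circle(B,4.00) ∩ circle(D,4.00): a=3.2707, h=2.3027
  candidates: C₊=(4.0593,2.7115) cross=15.063; C₋=(3.4558,-1.8543) cross=-15.063
  mode - wants cross < 0 → take C=(3.4558,-1.8543) (cross=-15.063)
ex = (C−B)/|BC| = (0.7352,-0.6779); ey = (0.6779,0.7352)
P = B + 2.29·ex + -0.67·ey = (1.7444,-1.1877)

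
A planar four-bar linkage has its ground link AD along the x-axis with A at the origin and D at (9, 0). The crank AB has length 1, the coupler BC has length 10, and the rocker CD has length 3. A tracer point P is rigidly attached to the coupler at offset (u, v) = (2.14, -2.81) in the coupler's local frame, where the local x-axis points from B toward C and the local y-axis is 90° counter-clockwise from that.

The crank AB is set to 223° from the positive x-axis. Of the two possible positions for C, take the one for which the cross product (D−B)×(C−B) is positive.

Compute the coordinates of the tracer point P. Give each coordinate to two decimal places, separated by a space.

A=(0,0), D=(9.00,0)
B = A + 1.00·(cos223°, sin223°) = (-0.7314, -0.6820)
|BD| = 9.7552
circle(B,10.00) ∩ circle(D,3.00): a=9.5418, h=2.9924
  candidates: C₊=(8.5779,2.9702) cross=29.192; C₋=(8.9963,-3.0000) cross=-29.192
  mode + wants cross > 0 → take C=(8.5779,2.9702) (cross=29.192)
ex = (C−B)/|BC| = (0.9309,0.3652); ey = (-0.3652,0.9309)
P = B + 2.14·ex + -2.81·ey = (2.2871,-2.5163)

2.29 -2.52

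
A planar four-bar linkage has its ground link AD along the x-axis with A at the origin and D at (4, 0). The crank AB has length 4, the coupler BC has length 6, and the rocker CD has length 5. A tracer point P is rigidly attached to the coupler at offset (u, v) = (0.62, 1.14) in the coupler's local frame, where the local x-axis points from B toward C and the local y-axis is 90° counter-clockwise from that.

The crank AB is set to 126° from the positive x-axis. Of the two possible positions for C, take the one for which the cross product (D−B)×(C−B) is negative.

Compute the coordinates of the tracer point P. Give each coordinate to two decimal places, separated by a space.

-1.07 3.03

A=(0,0), D=(4.00,0)
B = A + 4.00·(cos126°, sin126°) = (-2.3511, 3.2361)
|BD| = 7.1281
circle(B,6.00) ∩ circle(D,5.00): a=4.3356, h=4.1476
  candidates: C₊=(3.3949,4.9632) cross=29.564; C₋=(-0.3710,-2.4278) cross=-29.564
  mode - wants cross < 0 → take C=(-0.3710,-2.4278) (cross=-29.564)
ex = (C−B)/|BC| = (0.3300,-0.9440); ey = (0.9440,0.3300)
P = B + 0.62·ex + 1.14·ey = (-1.0704,3.0270)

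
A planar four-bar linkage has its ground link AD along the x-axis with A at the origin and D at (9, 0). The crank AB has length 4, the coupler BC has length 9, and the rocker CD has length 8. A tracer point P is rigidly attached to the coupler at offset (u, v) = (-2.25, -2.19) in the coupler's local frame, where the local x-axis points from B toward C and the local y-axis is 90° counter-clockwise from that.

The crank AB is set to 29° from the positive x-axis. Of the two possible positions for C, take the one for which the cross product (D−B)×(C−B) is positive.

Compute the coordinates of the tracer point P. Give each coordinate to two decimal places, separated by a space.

3.26 -1.19

A=(0,0), D=(9.00,0)
B = A + 4.00·(cos29°, sin29°) = (3.4985, 1.9392)
|BD| = 5.8333
circle(B,9.00) ∩ circle(D,8.00): a=4.3738, h=7.8657
  candidates: C₊=(10.2384,7.9036) cross=45.883; C₋=(5.0086,-6.9332) cross=-45.883
  mode + wants cross > 0 → take C=(10.2384,7.9036) (cross=45.883)
ex = (C−B)/|BC| = (0.7489,0.6627); ey = (-0.6627,0.7489)
P = B + -2.25·ex + -2.19·ey = (3.2648,-1.1919)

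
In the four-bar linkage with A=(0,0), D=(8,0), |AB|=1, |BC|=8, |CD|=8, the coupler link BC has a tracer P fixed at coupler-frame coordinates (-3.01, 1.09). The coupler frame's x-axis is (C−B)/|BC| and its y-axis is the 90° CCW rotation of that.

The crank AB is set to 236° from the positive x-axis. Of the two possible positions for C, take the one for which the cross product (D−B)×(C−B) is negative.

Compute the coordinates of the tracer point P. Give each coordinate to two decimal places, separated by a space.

-1.56 2.21

A=(0,0), D=(8.00,0)
B = A + 1.00·(cos236°, sin236°) = (-0.5592, -0.8290)
|BD| = 8.5992
circle(B,8.00) ∩ circle(D,8.00): a=4.2996, h=6.7463
  candidates: C₊=(3.0700,6.3004) cross=58.014; C₋=(4.3708,-7.1294) cross=-58.014
  mode - wants cross < 0 → take C=(4.3708,-7.1294) (cross=-58.014)
ex = (C−B)/|BC| = (0.6162,-0.7876); ey = (0.7876,0.6162)
P = B + -3.01·ex + 1.09·ey = (-1.5557,2.2132)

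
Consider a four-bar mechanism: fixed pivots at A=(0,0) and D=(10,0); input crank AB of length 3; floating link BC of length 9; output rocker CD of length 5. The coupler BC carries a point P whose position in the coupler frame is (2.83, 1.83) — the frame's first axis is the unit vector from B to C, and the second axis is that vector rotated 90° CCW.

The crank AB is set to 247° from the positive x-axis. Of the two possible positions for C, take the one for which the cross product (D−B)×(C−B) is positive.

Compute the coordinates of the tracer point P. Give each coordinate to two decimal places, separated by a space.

-0.09 0.43

A=(0,0), D=(10.00,0)
B = A + 3.00·(cos247°, sin247°) = (-1.1722, -2.7615)
|BD| = 11.5084
circle(B,9.00) ∩ circle(D,5.00): a=8.1872, h=3.7376
  candidates: C₊=(5.8790,2.8314) cross=43.014; C₋=(7.6727,-4.4253) cross=-43.014
  mode + wants cross > 0 → take C=(5.8790,2.8314) (cross=43.014)
ex = (C−B)/|BC| = (0.7835,0.6214); ey = (-0.6214,0.7835)
P = B + 2.83·ex + 1.83·ey = (-0.0922,0.4309)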